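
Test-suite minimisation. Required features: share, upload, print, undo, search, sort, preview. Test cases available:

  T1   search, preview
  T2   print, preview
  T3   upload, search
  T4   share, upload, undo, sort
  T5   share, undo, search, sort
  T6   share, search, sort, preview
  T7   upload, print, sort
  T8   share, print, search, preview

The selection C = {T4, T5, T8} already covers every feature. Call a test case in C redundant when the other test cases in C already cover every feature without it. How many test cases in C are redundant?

1

Drop T4: upload uncovered — not redundant.
Drop T5: the rest still cover every feature — redundant.
Drop T8: print, preview uncovered — not redundant.
1 redundant: T5.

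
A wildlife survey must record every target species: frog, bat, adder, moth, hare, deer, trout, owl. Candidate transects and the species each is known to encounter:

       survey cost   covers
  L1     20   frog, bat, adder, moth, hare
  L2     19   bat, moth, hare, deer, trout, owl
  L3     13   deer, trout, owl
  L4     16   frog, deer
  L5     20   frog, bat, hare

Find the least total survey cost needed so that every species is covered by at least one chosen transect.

33

L1, L3 cover every species at survey cost 20 + 13 = 33.
Any cover uses at least 2 transects; among all covering selections none totals below 33.
Greedy by coverage-per-survey cost would pick L2, L1 for 39 — worse than the optimum 33.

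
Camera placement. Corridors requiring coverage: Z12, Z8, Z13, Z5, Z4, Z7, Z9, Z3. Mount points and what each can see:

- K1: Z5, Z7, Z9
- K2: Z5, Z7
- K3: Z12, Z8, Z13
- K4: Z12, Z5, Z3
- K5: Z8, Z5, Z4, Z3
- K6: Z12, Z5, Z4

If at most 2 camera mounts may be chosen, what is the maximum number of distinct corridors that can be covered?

6

Choosing K1, K3 covers {Z12, Z8, Z13, Z5, Z7, Z9} — 6 corridors.
No choice of 2 camera mounts does better; here Z4, Z3 are left uncovered.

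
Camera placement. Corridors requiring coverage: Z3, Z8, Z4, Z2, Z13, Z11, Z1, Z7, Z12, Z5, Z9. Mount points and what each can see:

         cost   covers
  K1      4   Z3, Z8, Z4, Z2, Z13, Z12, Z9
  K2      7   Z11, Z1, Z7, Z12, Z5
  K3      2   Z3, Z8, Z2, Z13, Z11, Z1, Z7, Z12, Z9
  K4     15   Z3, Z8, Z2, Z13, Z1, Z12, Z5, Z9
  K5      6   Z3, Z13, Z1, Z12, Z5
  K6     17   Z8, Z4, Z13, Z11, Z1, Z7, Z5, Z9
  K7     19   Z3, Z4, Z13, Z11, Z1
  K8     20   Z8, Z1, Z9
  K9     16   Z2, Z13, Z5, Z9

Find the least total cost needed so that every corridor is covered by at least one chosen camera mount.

K1, K2 cover every corridor at cost 4 + 7 = 11.
Any cover uses at least 2 camera mounts; among all covering selections none totals below 11.
Greedy by coverage-per-cost would pick K3, K1, K5 for 12 — worse than the optimum 11.

11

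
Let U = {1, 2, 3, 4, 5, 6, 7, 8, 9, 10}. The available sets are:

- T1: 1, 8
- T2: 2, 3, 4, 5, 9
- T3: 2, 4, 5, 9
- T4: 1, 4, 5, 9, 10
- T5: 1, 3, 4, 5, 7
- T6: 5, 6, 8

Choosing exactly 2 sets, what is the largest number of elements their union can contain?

7

Choosing T1, T2 covers {1, 2, 3, 4, 5, 8, 9} — 7 elements.
No choice of 2 sets does better; here 6, 7, 10 are left uncovered.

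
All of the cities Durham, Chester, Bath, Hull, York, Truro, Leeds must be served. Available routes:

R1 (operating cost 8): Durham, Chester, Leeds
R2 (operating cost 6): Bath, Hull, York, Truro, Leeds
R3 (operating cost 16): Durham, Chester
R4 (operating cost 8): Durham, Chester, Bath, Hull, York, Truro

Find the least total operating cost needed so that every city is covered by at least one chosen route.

14

R1, R2 cover every city at operating cost 8 + 6 = 14.
Any cover uses at least 2 routes; among all covering selections none totals below 14.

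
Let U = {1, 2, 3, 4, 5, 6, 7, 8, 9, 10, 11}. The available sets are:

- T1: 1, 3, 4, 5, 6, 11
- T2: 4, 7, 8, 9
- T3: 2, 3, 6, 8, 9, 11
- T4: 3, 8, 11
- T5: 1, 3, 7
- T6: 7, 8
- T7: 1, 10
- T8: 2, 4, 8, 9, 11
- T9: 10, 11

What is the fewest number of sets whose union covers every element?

4

T1, T2, T3, T7 together cover {1, 2, 3, 4, 5, 6, 7, 8, 9, 10, 11} — every element.
No 3 of the 9 sets cover everything (all 84 triples fall short), so 4 is minimum.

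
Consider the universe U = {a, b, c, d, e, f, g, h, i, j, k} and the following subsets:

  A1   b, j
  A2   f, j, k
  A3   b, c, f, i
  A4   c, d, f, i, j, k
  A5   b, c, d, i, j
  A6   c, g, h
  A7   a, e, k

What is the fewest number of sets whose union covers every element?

4

A1, A4, A6, A7 together cover {a, b, c, d, e, f, g, h, i, j, k} — every element.
No 3 of the 7 sets cover everything (all 35 triples fall short), so 4 is minimum.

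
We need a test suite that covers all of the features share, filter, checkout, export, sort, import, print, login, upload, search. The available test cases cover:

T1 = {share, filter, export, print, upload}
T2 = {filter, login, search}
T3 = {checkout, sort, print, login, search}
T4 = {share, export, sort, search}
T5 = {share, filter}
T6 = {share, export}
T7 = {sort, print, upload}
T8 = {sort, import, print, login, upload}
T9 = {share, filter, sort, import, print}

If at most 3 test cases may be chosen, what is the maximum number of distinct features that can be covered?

10

Choosing T1, T3, T8 covers {share, filter, checkout, export, sort, import, print, login, upload, search} — 10 features.
That is all 10 features.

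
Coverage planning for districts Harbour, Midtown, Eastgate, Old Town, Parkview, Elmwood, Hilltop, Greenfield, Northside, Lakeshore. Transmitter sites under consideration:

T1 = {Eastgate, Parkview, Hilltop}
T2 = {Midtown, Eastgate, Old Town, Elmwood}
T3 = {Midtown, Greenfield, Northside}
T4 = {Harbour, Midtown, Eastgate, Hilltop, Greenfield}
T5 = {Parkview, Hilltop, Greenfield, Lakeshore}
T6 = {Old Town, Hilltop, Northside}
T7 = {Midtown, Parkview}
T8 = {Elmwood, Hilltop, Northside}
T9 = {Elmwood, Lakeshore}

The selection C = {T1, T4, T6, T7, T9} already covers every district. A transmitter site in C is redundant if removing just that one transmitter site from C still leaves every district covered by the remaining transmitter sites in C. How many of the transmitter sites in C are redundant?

2

Drop T1: the rest still cover every district — redundant.
Drop T4: Harbour, Greenfield uncovered — not redundant.
Drop T6: Old Town, Northside uncovered — not redundant.
Drop T7: the rest still cover every district — redundant.
Drop T9: Elmwood, Lakeshore uncovered — not redundant.
2 redundant: T1, T7.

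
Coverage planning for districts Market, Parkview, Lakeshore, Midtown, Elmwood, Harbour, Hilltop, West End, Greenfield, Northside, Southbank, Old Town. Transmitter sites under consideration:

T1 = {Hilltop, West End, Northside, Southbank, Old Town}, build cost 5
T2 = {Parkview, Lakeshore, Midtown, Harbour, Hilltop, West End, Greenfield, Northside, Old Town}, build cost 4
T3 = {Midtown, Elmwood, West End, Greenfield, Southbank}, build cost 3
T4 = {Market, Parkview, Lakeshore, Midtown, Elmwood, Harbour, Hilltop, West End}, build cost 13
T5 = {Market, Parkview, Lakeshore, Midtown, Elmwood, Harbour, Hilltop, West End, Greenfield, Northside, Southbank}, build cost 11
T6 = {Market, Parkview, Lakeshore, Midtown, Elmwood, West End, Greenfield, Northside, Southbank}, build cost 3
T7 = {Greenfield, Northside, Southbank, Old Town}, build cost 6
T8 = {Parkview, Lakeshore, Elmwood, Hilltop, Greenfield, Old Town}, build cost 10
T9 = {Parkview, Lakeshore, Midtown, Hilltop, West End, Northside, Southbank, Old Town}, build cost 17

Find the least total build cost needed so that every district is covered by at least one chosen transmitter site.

7

T2, T6 cover every district at build cost 4 + 3 = 7.
Any cover uses at least 2 transmitter sites; among all covering selections none totals below 7.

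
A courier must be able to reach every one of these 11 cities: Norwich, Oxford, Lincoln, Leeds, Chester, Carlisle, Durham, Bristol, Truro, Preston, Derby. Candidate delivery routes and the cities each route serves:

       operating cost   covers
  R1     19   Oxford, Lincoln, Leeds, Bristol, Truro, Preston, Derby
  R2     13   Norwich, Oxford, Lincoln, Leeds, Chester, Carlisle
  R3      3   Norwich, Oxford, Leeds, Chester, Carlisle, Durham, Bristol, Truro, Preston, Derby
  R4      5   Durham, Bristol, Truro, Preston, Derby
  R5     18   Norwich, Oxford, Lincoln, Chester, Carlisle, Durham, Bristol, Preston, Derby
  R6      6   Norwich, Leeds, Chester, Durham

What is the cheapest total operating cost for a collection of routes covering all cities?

16

R2, R3 cover every city at operating cost 13 + 3 = 16.
Any cover uses at least 2 routes; among all covering selections none totals below 16.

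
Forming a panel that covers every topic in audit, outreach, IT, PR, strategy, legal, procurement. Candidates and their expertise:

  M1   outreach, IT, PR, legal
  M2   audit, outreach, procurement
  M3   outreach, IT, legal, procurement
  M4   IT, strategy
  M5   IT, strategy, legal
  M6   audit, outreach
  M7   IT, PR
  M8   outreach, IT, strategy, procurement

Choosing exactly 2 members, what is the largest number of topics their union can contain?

6

Choosing M1, M2 covers {audit, outreach, IT, PR, legal, procurement} — 6 topics.
No choice of 2 members does better; here strategy is left uncovered.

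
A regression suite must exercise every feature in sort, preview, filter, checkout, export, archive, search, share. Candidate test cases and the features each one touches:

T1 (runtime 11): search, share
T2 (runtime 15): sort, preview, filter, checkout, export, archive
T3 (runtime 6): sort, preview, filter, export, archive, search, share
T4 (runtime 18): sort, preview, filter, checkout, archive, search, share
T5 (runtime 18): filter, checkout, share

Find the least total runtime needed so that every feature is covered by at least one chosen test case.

21

T2, T3 cover every feature at runtime 15 + 6 = 21.
Any cover uses at least 2 test cases; among all covering selections none totals below 21.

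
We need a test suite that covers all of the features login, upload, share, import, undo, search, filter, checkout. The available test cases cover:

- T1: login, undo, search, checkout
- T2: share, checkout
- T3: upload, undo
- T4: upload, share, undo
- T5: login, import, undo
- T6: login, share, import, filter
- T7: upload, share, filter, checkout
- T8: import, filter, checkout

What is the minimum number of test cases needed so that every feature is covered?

3

T1, T3, T6 together cover {login, upload, share, import, undo, search, filter, checkout} — every feature.
No 2 of the 8 test cases cover everything (all 28 pairs fall short), so 3 is minimum.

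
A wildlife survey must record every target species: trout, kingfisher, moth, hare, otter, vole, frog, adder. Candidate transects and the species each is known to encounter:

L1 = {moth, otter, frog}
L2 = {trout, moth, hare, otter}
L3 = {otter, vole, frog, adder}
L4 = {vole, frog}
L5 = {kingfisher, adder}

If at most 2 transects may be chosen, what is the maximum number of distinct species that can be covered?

Choosing L2, L3 covers {trout, moth, hare, otter, vole, frog, adder} — 7 species.
No choice of 2 transects does better; here kingfisher is left uncovered.

7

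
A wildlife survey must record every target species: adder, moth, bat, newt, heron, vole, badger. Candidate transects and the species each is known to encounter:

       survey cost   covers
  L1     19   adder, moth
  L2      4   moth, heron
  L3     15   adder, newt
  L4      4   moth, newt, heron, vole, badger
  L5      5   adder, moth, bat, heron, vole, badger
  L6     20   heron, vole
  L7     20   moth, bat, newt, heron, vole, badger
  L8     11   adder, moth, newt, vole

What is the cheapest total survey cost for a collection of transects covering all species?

L4, L5 cover every species at survey cost 4 + 5 = 9.
Any cover uses at least 2 transects; among all covering selections none totals below 9.

9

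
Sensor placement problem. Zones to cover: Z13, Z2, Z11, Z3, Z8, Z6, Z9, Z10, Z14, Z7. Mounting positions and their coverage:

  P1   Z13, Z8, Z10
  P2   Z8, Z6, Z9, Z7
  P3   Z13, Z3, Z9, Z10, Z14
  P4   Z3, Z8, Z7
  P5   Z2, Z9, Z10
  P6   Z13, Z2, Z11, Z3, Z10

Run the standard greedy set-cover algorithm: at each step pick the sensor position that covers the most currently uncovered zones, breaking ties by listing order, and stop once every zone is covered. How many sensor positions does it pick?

Pick 1: P3 covers 5 new zones (Z13, Z3, Z9, Z10, Z14).
Pick 2: P2 covers 3 new zones (Z8, Z6, Z7).
Pick 3: P6 covers 2 new zones (Z2, Z11).
Greedy uses 3 sensor positions.

3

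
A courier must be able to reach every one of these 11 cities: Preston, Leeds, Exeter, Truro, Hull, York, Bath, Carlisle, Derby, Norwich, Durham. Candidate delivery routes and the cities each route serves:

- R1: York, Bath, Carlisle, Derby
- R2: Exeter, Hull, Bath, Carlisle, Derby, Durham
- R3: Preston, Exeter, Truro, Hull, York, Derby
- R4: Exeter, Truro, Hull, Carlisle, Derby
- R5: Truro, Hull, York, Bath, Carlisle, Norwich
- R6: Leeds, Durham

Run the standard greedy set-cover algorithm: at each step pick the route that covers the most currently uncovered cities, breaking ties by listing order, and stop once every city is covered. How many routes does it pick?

Pick 1: R2 covers 6 new cities (Exeter, Hull, Bath, Carlisle, Derby, Durham).
Pick 2: R3 covers 3 new cities (Preston, Truro, York).
Pick 3: R5 covers 1 new cities (Norwich).
Pick 4: R6 covers 1 new cities (Leeds).
Greedy uses 4 routes. (The true minimum is 3.)

4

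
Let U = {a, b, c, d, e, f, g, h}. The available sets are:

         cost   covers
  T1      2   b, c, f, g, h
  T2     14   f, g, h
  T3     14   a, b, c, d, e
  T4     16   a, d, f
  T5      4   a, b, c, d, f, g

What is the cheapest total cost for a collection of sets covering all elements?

16

T1, T3 cover every element at cost 2 + 14 = 16.
Any cover uses at least 2 sets; among all covering selections none totals below 16.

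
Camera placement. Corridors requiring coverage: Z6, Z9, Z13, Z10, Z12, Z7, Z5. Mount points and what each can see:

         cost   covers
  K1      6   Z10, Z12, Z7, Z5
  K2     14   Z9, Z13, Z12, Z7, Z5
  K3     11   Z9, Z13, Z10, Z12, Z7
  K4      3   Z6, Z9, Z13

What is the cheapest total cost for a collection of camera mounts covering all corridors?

K1, K4 cover every corridor at cost 6 + 3 = 9.
Any cover uses at least 2 camera mounts; among all covering selections none totals below 9.

9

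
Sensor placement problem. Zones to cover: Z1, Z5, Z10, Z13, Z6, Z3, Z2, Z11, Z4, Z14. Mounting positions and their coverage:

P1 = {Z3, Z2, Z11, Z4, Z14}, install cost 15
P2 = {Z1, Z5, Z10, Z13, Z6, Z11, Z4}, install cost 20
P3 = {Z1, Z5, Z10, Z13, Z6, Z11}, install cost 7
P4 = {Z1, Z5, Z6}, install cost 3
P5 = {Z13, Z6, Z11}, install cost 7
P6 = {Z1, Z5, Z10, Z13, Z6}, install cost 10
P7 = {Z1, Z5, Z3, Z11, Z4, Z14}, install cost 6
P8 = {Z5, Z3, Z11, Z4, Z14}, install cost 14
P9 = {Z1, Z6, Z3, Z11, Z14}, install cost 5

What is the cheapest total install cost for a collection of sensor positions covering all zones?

P1, P3 cover every zone at install cost 15 + 7 = 22.
Any cover uses at least 2 sensor positions; among all covering selections none totals below 22.
Greedy by coverage-per-install cost would pick P4, P7, P3, P1 for 31 — worse than the optimum 22.

22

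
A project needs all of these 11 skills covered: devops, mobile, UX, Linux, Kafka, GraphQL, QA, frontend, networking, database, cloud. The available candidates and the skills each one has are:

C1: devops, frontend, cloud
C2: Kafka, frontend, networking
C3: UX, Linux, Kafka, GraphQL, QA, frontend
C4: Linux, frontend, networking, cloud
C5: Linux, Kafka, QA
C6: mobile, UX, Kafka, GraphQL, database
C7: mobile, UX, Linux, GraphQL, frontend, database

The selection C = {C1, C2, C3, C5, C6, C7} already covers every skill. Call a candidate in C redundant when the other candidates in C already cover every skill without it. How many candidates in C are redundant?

4

Drop C1: devops, cloud uncovered — not redundant.
Drop C2: networking uncovered — not redundant.
Drop C3: the rest still cover every skill — redundant.
Drop C5: the rest still cover every skill — redundant.
Drop C6: the rest still cover every skill — redundant.
Drop C7: the rest still cover every skill — redundant.
4 redundant: C3, C5, C6, C7.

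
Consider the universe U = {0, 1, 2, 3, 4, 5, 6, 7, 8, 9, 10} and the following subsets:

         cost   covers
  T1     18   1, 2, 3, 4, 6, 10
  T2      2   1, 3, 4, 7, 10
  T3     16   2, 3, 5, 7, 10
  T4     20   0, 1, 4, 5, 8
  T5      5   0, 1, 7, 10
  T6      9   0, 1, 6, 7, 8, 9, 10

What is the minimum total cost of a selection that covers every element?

27

T2, T3, T6 cover every element at cost 2 + 16 + 9 = 27.
Any cover uses at least 3 sets; among all covering selections none totals below 27.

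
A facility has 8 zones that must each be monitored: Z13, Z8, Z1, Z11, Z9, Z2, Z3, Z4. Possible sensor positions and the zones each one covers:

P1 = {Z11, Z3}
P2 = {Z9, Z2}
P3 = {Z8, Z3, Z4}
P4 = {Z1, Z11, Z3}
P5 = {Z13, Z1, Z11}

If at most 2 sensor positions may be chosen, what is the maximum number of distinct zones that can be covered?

6

Choosing P3, P5 covers {Z13, Z8, Z1, Z11, Z3, Z4} — 6 zones.
No choice of 2 sensor positions does better; here Z9, Z2 are left uncovered.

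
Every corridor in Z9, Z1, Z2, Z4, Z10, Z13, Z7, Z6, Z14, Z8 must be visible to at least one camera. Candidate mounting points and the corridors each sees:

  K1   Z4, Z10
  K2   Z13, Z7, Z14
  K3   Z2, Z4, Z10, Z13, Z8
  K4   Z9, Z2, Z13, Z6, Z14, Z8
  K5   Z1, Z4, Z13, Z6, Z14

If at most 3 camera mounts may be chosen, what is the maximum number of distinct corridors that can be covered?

Choosing K1, K2, K4 covers {Z9, Z2, Z4, Z10, Z13, Z7, Z6, Z14, Z8} — 9 corridors.
No choice of 3 camera mounts does better; here Z1 is left uncovered.

9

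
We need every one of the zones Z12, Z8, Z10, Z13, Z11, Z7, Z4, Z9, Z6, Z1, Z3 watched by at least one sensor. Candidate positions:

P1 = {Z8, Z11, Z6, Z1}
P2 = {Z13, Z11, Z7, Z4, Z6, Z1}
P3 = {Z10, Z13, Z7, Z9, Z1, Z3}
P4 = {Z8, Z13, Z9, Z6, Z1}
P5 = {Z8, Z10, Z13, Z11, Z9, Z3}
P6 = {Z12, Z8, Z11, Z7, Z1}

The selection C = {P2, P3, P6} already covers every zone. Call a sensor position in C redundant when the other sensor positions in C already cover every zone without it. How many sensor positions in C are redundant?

Drop P2: Z4, Z6 uncovered — not redundant.
Drop P3: Z10, Z9, Z3 uncovered — not redundant.
Drop P6: Z12, Z8 uncovered — not redundant.
None of the sensor positions in C is redundant.

0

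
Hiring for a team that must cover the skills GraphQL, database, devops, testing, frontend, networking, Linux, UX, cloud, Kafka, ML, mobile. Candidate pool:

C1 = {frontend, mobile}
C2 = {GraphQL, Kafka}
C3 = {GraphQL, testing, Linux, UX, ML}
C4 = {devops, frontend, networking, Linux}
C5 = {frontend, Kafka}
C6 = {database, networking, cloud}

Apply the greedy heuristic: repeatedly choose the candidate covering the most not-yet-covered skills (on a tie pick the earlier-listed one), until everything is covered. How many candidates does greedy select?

5

Pick 1: C3 covers 5 new skills (GraphQL, testing, Linux, UX, ML).
Pick 2: C4 covers 3 new skills (devops, frontend, networking).
Pick 3: C6 covers 2 new skills (database, cloud).
Pick 4: C1 covers 1 new skills (mobile).
Pick 5: C2 covers 1 new skills (Kafka).
Greedy uses 5 candidates.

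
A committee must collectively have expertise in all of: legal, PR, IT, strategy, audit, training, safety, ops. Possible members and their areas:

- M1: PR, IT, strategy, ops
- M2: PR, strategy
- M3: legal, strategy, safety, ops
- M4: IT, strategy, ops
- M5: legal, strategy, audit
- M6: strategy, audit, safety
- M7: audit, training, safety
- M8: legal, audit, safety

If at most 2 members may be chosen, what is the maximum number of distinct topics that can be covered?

Choosing M1, M7 covers {PR, IT, strategy, audit, training, safety, ops} — 7 topics.
No choice of 2 members does better; here legal is left uncovered.

7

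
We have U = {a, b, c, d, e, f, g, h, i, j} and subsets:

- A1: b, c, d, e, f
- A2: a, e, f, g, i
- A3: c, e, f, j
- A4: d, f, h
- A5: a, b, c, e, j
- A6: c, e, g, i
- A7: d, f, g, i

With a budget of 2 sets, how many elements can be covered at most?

Choosing A5, A7 covers {a, b, c, d, e, f, g, i, j} — 9 elements.
No choice of 2 sets does better; here h is left uncovered.

9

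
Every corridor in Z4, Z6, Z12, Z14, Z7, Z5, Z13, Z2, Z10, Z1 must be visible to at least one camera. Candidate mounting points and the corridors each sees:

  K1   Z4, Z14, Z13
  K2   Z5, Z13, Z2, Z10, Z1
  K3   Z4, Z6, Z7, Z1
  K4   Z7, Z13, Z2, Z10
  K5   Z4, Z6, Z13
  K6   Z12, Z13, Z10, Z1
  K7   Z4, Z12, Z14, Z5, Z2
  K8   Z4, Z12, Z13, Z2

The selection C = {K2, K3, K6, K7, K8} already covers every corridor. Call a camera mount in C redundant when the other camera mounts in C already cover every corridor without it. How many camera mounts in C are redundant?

Drop K2: the rest still cover every corridor — redundant.
Drop K3: Z6, Z7 uncovered — not redundant.
Drop K6: the rest still cover every corridor — redundant.
Drop K7: Z14 uncovered — not redundant.
Drop K8: the rest still cover every corridor — redundant.
3 redundant: K2, K6, K8.

3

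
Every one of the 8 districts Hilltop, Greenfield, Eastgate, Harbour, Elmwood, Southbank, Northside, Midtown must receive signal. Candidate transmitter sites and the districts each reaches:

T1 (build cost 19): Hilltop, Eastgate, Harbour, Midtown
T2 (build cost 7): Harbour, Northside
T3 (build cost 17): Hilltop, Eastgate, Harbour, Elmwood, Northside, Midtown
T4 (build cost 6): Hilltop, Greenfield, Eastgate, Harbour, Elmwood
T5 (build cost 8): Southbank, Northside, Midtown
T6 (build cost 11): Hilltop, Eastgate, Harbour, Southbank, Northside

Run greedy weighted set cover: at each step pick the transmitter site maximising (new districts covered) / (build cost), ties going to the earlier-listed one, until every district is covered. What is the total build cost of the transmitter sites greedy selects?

Pick 1: T4 adds 5 new (Hilltop, Greenfield, Eastgate, Harbour, Elmwood) at build cost 6 (ratio 5/6).
Pick 2: T5 adds 3 new (Southbank, Northside, Midtown) at build cost 8 (ratio 3/8).
Greedy total build cost: 6 + 8 = 14.

14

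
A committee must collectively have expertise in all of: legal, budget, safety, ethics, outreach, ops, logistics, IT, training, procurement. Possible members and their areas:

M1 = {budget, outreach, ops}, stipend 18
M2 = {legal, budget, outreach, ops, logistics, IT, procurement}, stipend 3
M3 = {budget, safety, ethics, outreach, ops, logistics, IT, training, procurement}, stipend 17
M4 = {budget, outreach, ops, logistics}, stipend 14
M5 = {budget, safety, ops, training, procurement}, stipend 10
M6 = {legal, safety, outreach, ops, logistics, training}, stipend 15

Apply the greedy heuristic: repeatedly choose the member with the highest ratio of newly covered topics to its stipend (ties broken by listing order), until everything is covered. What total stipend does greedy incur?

Pick 1: M2 adds 7 new (legal, budget, outreach, ops, logistics, IT, procurement) at stipend 3 (ratio 7/3).
Pick 2: M5 adds 2 new (safety, training) at stipend 10 (ratio 2/10).
Pick 3: M3 adds 1 new (ethics) at stipend 17 (ratio 1/17).
Greedy total stipend: 3 + 10 + 17 = 30. (The true optimum is 20, so greedy overshoots here.)

30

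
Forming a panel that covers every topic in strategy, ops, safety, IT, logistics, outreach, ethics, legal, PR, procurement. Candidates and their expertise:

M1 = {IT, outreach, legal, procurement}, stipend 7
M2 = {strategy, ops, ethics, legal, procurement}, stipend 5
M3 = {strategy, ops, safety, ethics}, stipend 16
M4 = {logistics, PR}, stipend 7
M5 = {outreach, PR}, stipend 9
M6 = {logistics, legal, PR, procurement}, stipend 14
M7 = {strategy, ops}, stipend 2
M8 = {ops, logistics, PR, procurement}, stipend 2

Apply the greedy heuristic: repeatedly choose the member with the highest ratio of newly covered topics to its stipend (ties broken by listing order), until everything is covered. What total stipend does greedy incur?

30

Pick 1: M8 adds 4 new (ops, logistics, PR, procurement) at stipend 2 (ratio 4/2).
Pick 2: M2 adds 3 new (strategy, ethics, legal) at stipend 5 (ratio 3/5).
Pick 3: M1 adds 2 new (IT, outreach) at stipend 7 (ratio 2/7).
Pick 4: M3 adds 1 new (safety) at stipend 16 (ratio 1/16).
Greedy total stipend: 2 + 5 + 7 + 16 = 30. (The true optimum is 25, so greedy overshoots here.)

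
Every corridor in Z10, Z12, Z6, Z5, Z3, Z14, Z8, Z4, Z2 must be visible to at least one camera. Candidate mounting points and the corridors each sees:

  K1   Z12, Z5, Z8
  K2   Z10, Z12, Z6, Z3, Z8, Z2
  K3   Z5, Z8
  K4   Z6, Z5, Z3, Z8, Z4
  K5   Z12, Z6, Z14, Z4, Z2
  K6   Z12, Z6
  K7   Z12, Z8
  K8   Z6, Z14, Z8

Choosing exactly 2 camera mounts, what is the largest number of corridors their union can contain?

8

Choosing K2, K4 covers {Z10, Z12, Z6, Z5, Z3, Z8, Z4, Z2} — 8 corridors.
No choice of 2 camera mounts does better; here Z14 is left uncovered.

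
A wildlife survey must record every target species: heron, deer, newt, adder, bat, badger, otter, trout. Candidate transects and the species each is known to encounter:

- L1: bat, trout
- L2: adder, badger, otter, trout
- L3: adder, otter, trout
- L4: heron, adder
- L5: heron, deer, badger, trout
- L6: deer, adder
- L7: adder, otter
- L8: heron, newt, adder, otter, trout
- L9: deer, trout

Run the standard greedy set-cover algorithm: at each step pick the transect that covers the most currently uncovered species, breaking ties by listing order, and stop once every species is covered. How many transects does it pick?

3

Pick 1: L8 covers 5 new species (heron, newt, adder, otter, trout).
Pick 2: L5 covers 2 new species (deer, badger).
Pick 3: L1 covers 1 new species (bat).
Greedy uses 3 transects.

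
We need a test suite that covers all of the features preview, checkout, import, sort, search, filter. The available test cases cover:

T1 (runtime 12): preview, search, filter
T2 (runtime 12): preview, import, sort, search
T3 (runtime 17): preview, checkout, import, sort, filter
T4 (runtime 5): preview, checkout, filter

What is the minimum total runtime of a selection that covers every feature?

T2, T4 cover every feature at runtime 12 + 5 = 17.
Any cover uses at least 2 test cases; among all covering selections none totals below 17.

17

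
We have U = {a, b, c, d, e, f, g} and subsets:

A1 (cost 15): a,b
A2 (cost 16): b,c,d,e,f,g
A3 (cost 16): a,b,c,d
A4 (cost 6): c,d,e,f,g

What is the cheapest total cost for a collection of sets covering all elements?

A1, A4 cover every element at cost 15 + 6 = 21.
Any cover uses at least 2 sets; among all covering selections none totals below 21.

21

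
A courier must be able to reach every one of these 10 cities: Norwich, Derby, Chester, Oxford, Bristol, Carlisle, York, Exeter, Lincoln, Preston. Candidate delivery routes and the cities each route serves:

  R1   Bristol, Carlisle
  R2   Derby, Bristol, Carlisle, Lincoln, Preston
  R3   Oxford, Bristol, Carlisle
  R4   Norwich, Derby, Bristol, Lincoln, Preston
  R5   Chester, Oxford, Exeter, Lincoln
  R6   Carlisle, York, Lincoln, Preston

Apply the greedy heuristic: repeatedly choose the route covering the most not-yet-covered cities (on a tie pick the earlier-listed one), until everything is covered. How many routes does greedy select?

4

Pick 1: R2 covers 5 new cities (Derby, Bristol, Carlisle, Lincoln, Preston).
Pick 2: R5 covers 3 new cities (Chester, Oxford, Exeter).
Pick 3: R4 covers 1 new cities (Norwich).
Pick 4: R6 covers 1 new cities (York).
Greedy uses 4 routes. (The true minimum is 3.)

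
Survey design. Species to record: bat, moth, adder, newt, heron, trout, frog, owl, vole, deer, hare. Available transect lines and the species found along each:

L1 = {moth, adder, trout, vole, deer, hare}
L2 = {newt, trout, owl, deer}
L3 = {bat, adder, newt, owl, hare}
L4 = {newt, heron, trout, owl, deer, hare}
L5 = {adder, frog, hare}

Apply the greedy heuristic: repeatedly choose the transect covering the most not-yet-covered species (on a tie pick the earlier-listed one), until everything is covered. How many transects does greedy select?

4

Pick 1: L1 covers 6 new species (moth, adder, trout, vole, deer, hare).
Pick 2: L3 covers 3 new species (bat, newt, owl).
Pick 3: L4 covers 1 new species (heron).
Pick 4: L5 covers 1 new species (frog).
Greedy uses 4 transects.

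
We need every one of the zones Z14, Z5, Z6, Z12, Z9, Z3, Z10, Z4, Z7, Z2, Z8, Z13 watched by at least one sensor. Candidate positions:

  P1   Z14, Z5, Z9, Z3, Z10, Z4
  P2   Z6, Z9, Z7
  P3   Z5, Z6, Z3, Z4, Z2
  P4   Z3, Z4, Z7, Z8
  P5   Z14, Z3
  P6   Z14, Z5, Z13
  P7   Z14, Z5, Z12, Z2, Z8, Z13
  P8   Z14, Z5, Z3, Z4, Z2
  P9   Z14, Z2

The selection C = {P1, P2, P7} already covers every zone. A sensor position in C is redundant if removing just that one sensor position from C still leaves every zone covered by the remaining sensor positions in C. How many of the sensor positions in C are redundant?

0

Drop P1: Z3, Z10, Z4 uncovered — not redundant.
Drop P2: Z6, Z7 uncovered — not redundant.
Drop P7: Z12, Z2, Z8, Z13 uncovered — not redundant.
None of the sensor positions in C is redundant.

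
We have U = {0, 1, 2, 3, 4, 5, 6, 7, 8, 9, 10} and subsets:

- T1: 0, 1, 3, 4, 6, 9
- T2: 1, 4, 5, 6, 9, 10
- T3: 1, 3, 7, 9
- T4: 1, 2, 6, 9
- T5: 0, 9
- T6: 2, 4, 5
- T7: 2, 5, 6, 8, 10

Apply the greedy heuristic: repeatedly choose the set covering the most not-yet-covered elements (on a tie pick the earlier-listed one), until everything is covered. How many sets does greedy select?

3

Pick 1: T1 covers 6 new elements (0, 1, 3, 4, 6, 9).
Pick 2: T7 covers 4 new elements (2, 5, 8, 10).
Pick 3: T3 covers 1 new elements (7).
Greedy uses 3 sets.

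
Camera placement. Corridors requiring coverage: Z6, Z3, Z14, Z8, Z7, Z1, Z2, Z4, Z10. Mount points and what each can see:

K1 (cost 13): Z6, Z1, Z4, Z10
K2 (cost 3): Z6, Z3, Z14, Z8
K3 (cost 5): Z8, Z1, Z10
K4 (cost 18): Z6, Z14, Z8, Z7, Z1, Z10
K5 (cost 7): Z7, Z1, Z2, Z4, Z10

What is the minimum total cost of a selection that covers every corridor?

K2, K5 cover every corridor at cost 3 + 7 = 10.
Any cover uses at least 2 camera mounts; among all covering selections none totals below 10.

10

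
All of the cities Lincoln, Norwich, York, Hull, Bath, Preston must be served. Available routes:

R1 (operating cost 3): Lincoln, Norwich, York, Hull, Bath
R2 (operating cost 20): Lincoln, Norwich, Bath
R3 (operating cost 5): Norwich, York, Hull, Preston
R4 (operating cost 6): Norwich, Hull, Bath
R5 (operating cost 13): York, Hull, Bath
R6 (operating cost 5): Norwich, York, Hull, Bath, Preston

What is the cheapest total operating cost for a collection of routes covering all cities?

R1, R3 cover every city at operating cost 3 + 5 = 8.
Any cover uses at least 2 routes; among all covering selections none totals below 8.

8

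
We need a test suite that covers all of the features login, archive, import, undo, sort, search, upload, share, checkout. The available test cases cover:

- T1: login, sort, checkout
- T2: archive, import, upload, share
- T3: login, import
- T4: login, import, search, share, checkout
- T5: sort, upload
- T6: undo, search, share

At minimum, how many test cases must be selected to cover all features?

3

T1, T2, T6 together cover {login, archive, import, undo, sort, search, upload, share, checkout} — every feature.
No 2 of the 6 test cases cover everything (all 15 pairs fall short), so 3 is minimum.
Greedy (largest uncovered first) would take T4, T2, T1, T6 — 4 test cases — but 3 suffice.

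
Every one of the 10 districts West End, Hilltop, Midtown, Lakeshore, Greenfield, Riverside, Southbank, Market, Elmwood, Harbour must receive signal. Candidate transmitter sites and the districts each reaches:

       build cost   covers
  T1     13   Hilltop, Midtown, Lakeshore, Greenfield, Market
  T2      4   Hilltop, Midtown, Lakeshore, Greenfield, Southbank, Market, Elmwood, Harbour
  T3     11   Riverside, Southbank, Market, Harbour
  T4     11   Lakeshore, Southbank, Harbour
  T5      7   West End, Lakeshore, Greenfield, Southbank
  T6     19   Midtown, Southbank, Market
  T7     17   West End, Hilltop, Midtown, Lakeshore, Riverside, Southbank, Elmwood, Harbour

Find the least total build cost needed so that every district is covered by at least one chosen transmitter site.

21

T2, T7 cover every district at build cost 4 + 17 = 21.
Any cover uses at least 2 transmitter sites; among all covering selections none totals below 21.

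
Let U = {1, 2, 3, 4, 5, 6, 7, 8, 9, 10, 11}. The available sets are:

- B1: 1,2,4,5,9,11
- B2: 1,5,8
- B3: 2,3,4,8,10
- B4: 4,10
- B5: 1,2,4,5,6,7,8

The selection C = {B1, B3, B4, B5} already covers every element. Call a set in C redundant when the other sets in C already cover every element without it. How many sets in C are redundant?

1

Drop B1: 9, 11 uncovered — not redundant.
Drop B3: 3 uncovered — not redundant.
Drop B4: the rest still cover every element — redundant.
Drop B5: 6, 7 uncovered — not redundant.
1 redundant: B4.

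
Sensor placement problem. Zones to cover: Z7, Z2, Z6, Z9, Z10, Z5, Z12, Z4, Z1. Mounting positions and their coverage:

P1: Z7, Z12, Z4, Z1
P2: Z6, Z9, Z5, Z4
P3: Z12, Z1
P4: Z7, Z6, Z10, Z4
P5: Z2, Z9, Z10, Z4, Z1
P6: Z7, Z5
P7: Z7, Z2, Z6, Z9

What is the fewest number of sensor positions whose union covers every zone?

P1, P2, P5 together cover {Z7, Z2, Z6, Z9, Z10, Z5, Z12, Z4, Z1} — every zone.
No 2 of the 7 sensor positions cover everything (all 21 pairs fall short), so 3 is minimum.

3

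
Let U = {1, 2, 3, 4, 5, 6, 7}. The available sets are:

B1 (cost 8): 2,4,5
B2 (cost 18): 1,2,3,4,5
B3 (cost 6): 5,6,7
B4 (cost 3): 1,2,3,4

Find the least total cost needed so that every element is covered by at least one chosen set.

B3, B4 cover every element at cost 6 + 3 = 9.
Any cover uses at least 2 sets; among all covering selections none totals below 9.

9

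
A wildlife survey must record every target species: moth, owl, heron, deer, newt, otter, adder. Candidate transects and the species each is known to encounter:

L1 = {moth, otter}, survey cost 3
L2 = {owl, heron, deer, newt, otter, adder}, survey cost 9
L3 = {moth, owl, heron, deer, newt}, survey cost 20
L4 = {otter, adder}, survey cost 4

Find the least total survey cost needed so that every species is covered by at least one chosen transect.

L1, L2 cover every species at survey cost 3 + 9 = 12.
Any cover uses at least 2 transects; among all covering selections none totals below 12.

12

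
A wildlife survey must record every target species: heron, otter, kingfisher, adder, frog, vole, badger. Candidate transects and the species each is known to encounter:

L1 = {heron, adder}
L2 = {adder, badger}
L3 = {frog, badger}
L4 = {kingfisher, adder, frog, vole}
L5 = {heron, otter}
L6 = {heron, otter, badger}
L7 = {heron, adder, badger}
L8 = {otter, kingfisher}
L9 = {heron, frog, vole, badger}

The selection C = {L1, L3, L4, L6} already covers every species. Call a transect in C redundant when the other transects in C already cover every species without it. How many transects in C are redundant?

Drop L1: the rest still cover every species — redundant.
Drop L3: the rest still cover every species — redundant.
Drop L4: kingfisher, vole uncovered — not redundant.
Drop L6: otter uncovered — not redundant.
2 redundant: L1, L3.

2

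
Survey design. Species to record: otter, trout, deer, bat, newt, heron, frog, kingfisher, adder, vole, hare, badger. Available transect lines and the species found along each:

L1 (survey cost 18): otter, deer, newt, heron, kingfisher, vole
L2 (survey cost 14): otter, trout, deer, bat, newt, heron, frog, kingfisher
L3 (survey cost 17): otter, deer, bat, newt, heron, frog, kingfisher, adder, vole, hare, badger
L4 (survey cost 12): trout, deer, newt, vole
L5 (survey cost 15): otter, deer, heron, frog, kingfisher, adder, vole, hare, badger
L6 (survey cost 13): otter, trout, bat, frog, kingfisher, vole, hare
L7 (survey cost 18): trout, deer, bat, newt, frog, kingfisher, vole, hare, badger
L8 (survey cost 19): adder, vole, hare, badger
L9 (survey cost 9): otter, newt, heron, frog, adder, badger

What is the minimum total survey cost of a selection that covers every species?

L7, L9 cover every species at survey cost 18 + 9 = 27.
Any cover uses at least 2 transects; among all covering selections none totals below 27.
Greedy by coverage-per-survey cost would pick L9, L6, L4 for 34 — worse than the optimum 27.

27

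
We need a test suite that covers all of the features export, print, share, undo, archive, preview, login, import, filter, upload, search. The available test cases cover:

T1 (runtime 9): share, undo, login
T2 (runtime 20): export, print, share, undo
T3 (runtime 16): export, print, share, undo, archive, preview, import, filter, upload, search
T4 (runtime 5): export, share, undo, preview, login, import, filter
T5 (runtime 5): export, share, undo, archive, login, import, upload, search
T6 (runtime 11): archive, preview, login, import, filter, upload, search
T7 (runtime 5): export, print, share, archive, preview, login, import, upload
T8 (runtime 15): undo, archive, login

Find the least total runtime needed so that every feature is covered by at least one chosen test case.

15

T4, T5, T7 cover every feature at runtime 5 + 5 + 5 = 15.
Any cover uses at least 2 test cases; among all covering selections none totals below 15.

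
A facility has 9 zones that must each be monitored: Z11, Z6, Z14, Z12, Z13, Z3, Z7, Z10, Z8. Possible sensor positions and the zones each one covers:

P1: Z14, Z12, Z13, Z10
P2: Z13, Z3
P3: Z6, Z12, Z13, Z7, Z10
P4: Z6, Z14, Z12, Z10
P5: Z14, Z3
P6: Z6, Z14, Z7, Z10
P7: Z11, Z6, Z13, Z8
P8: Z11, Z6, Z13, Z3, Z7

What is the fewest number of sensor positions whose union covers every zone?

P1, P7, P8 together cover {Z11, Z6, Z14, Z12, Z13, Z3, Z7, Z10, Z8} — every zone.
No 2 of the 8 sensor positions cover everything (all 28 pairs fall short), so 3 is minimum.

3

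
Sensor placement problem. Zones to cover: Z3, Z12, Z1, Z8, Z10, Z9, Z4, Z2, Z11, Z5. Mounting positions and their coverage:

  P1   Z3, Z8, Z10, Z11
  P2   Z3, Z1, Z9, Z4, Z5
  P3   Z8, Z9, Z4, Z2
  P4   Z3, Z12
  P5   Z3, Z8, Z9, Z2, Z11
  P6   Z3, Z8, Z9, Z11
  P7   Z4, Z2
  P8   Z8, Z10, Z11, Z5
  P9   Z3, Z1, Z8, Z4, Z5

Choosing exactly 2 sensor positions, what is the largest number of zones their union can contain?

Choosing P1, P2 covers {Z3, Z1, Z8, Z10, Z9, Z4, Z11, Z5} — 8 zones.
No choice of 2 sensor positions does better; here Z12, Z2 are left uncovered.

8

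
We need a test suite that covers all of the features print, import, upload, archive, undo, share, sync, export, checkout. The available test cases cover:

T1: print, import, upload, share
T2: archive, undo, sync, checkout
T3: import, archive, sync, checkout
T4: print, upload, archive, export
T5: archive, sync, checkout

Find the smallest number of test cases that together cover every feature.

3

T1, T2, T4 together cover {print, import, upload, archive, undo, share, sync, export, checkout} — every feature.
No 2 of the 5 test cases cover everything (all 10 pairs fall short), so 3 is minimum.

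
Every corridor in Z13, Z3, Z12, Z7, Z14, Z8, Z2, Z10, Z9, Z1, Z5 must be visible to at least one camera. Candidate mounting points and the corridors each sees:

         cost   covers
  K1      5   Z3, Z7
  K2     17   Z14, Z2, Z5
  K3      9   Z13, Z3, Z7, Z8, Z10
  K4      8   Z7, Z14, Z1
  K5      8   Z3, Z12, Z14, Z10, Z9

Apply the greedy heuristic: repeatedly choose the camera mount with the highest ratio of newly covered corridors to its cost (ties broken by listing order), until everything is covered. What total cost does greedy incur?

42

Pick 1: K5 adds 5 new (Z3, Z12, Z14, Z10, Z9) at cost 8 (ratio 5/8).
Pick 2: K3 adds 3 new (Z13, Z7, Z8) at cost 9 (ratio 3/9).
Pick 3: K4 adds 1 new (Z1) at cost 8 (ratio 1/8).
Pick 4: K2 adds 2 new (Z2, Z5) at cost 17 (ratio 2/17).
Greedy total cost: 8 + 9 + 8 + 17 = 42.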